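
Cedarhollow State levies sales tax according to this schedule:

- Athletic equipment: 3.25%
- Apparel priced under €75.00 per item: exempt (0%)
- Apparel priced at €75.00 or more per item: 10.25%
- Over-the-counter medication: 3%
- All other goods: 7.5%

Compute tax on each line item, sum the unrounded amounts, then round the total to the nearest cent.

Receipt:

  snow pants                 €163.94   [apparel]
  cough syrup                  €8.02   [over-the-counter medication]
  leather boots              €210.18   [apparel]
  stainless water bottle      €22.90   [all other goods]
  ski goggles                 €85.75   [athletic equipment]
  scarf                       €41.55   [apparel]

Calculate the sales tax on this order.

Snow pants €163.94: apparel, €75.00 or more → 10.25% → €16.80385
Cough syrup €8.02: over-the-counter medication → 3% → €0.2406
Leather boots €210.18: apparel, €75.00 or more → 10.25% → €21.54345
Stainless water bottle €22.90: all other goods → 7.5% → €1.7175
Ski goggles €85.75: athletic equipment → 3.25% → €2.786875
Scarf €41.55: apparel, under €75.00 → 0% → €0.00
Unrounded tax sum = €43.092275 → €43.09

€43.09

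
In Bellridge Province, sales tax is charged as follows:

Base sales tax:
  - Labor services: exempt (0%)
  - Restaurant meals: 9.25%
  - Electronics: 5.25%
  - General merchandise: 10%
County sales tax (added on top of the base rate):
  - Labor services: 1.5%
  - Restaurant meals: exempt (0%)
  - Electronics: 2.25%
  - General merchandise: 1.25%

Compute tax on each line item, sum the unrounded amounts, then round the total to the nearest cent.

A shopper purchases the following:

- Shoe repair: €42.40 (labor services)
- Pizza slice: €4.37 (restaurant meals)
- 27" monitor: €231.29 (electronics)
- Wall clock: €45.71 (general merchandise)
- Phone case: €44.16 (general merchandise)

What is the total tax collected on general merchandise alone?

€10.11

Wall clock €45.71: general merchandise → 10% + 1.25% county = 11.25% → €5.142375
Phone case €44.16: general merchandise → 10% + 1.25% county = 11.25% → €4.968
Tax on general merchandise: unrounded sum = €10.110375 → €10.11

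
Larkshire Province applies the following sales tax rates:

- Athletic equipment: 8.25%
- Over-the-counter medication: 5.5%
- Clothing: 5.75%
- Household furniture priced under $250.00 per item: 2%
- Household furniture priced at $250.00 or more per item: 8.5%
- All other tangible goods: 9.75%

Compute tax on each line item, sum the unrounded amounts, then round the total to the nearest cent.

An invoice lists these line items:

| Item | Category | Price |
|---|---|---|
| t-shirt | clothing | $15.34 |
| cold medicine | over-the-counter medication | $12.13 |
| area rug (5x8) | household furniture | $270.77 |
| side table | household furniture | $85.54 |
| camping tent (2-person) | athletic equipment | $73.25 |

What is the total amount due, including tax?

T-shirt $15.34: clothing → 5.75% → $0.88205
Cold medicine $12.13: over-the-counter medication → 5.5% → $0.66715
Area rug (5x8) $270.77: household furniture, $250.00 or more → 8.5% → $23.01545
Side table $85.54: household furniture, under $250.00 → 2% → $1.7108
Camping tent (2-person) $73.25: athletic equipment → 8.25% → $6.043125
Subtotal = $457.03; unrounded tax = $32.318575 → $32.32; total due = $489.35

$489.35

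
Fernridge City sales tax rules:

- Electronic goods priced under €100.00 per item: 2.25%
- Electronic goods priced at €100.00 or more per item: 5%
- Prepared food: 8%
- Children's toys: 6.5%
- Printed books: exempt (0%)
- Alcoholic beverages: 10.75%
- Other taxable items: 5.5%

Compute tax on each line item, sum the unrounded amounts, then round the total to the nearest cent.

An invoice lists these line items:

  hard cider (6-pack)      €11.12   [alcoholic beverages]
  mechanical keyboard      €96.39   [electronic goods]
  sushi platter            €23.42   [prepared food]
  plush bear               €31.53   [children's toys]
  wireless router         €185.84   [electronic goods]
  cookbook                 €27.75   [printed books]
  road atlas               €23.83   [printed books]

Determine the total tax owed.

€16.58

Hard cider (6-pack) €11.12: alcoholic beverages → 10.75% → €1.1954
Mechanical keyboard €96.39: electronic goods, under €100.00 → 2.25% → €2.168775
Sushi platter €23.42: prepared food → 8% → €1.8736
Plush bear €31.53: children's toys → 6.5% → €2.04945
Wireless router €185.84: electronic goods, €100.00 or more → 5% → €9.292
Cookbook €27.75: printed books → 0% → €0.00
Road atlas €23.83: printed books → 0% → €0.00
Unrounded tax sum = €16.579225 → €16.58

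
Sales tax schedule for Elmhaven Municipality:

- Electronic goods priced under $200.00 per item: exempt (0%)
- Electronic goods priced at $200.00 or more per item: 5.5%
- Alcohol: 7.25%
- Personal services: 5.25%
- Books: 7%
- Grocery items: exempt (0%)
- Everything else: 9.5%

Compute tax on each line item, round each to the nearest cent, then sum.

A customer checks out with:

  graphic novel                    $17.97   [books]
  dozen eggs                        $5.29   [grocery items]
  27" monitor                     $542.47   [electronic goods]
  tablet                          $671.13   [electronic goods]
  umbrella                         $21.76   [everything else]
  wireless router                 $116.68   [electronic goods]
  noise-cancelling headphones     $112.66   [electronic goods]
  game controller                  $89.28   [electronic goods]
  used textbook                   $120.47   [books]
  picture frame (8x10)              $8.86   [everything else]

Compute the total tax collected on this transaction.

$79.35

Graphic novel $17.97: books → 7% → $1.26
Dozen eggs $5.29: grocery items → 0% → $0.00
27" monitor $542.47: electronic goods, $200.00 or more → 5.5% → $29.84
Tablet $671.13: electronic goods, $200.00 or more → 5.5% → $36.91
Umbrella $21.76: everything else → 9.5% → $2.07
Wireless router $116.68: electronic goods, under $200.00 → 0% → $0.00
Noise-cancelling headphones $112.66: electronic goods, under $200.00 → 0% → $0.00
Game controller $89.28: electronic goods, under $200.00 → 0% → $0.00
Used textbook $120.47: books → 7% → $8.43
Picture frame (8x10) $8.86: everything else → 9.5% → $0.84
Total tax = $1.26 + $29.84 + $36.91 + $2.07 + $8.43 + $0.84 = $79.35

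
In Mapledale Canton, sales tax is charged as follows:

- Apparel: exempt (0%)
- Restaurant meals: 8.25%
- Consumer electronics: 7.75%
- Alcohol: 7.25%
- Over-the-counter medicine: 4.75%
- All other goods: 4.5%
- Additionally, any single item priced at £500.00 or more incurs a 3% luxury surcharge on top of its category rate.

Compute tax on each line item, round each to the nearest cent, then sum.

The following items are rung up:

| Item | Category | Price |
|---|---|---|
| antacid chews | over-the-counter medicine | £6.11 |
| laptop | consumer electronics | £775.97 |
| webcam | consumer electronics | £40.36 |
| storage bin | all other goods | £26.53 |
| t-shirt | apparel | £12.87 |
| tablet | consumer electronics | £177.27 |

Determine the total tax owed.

£101.77

Antacid chews £6.11: over-the-counter medicine → 4.75% → £0.29
Laptop £775.97: consumer electronics → 7.75% + 3% surcharge = 10.75% → £83.42
Webcam £40.36: consumer electronics → 7.75% → £3.13
Storage bin £26.53: all other goods → 4.5% → £1.19
T-shirt £12.87: apparel → 0% → £0.00
Tablet £177.27: consumer electronics → 7.75% → £13.74
Total tax = £0.29 + £83.42 + £3.13 + £1.19 + £13.74 = £101.77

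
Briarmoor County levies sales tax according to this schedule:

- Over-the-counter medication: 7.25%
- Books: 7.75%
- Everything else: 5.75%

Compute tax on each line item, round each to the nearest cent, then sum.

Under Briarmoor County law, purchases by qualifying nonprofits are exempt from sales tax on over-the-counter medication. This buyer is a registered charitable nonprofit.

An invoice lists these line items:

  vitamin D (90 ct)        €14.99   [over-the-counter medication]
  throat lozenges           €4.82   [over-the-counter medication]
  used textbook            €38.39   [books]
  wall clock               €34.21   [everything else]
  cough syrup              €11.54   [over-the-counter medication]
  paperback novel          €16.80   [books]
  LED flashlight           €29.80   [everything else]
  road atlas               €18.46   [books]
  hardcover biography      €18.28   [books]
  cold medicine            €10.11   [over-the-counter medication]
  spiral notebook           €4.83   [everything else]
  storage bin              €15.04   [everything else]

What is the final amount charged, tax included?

Vitamin D (90 ct) €14.99: over-the-counter medication, buyer-exempt → 0% → €0.00
Throat lozenges €4.82: over-the-counter medication, buyer-exempt → 0% → €0.00
Used textbook €38.39: books → 7.75% → €2.98
Wall clock €34.21: everything else → 5.75% → €1.97
Cough syrup €11.54: over-the-counter medication, buyer-exempt → 0% → €0.00
Paperback novel €16.80: books → 7.75% → €1.30
LED flashlight €29.80: everything else → 5.75% → €1.71
Road atlas €18.46: books → 7.75% → €1.43
Hardcover biography €18.28: books → 7.75% → €1.42
Cold medicine €10.11: over-the-counter medication, buyer-exempt → 0% → €0.00
Spiral notebook €4.83: everything else → 5.75% → €0.28
Storage bin €15.04: everything else → 5.75% → €0.86
Subtotal = €217.27; tax = €11.95; total due = €229.22

€229.22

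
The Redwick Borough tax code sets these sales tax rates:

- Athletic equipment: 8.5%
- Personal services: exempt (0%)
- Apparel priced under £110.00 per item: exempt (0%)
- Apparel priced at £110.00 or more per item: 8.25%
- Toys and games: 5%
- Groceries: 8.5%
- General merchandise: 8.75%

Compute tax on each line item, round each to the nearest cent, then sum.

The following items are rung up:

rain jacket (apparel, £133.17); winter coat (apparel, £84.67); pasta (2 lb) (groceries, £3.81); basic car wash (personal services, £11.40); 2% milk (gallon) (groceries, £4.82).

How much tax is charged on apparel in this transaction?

Rain jacket £133.17: apparel, £110.00 or more → 8.25% → £10.99
Winter coat £84.67: apparel, under £110.00 → 0% → £0.00
Tax on apparel = £10.99 + £0.00 = £10.99

£10.99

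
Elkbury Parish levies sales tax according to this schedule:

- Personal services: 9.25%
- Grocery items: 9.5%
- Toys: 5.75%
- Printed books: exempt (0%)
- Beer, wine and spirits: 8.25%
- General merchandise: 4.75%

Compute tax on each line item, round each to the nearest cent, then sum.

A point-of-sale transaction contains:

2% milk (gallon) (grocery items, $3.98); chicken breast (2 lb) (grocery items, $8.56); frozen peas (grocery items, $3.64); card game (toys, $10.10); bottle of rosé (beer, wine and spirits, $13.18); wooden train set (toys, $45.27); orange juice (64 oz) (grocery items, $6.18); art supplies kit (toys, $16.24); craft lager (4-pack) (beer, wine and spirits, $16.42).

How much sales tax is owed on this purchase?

2% milk (gallon) $3.98: grocery items → 9.5% → $0.38
Chicken breast (2 lb) $8.56: grocery items → 9.5% → $0.81
Frozen peas $3.64: grocery items → 9.5% → $0.35
Card game $10.10: toys → 5.75% → $0.58
Bottle of rosé $13.18: beer, wine and spirits → 8.25% → $1.09
Wooden train set $45.27: toys → 5.75% → $2.60
Orange juice (64 oz) $6.18: grocery items → 9.5% → $0.59
Art supplies kit $16.24: toys → 5.75% → $0.93
Craft lager (4-pack) $16.42: beer, wine and spirits → 8.25% → $1.35
Total tax = $0.38 + $0.81 + $0.35 + $0.58 + $1.09 + $2.60 + $0.59 + $0.93 + $1.35 = $8.68

$8.68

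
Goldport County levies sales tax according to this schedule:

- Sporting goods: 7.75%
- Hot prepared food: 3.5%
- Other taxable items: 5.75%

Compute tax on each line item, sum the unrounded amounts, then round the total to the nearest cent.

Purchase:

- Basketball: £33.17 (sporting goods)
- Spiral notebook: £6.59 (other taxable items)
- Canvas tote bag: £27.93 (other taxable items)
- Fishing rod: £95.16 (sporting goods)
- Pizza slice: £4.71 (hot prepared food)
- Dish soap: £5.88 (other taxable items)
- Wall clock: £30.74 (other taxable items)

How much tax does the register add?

£14.20

Basketball £33.17: sporting goods → 7.75% → £2.570675
Spiral notebook £6.59: other taxable items → 5.75% → £0.378925
Canvas tote bag £27.93: other taxable items → 5.75% → £1.605975
Fishing rod £95.16: sporting goods → 7.75% → £7.3749
Pizza slice £4.71: hot prepared food → 3.5% → £0.16485
Dish soap £5.88: other taxable items → 5.75% → £0.3381
Wall clock £30.74: other taxable items → 5.75% → £1.76755
Unrounded tax sum = £14.200975 → £14.20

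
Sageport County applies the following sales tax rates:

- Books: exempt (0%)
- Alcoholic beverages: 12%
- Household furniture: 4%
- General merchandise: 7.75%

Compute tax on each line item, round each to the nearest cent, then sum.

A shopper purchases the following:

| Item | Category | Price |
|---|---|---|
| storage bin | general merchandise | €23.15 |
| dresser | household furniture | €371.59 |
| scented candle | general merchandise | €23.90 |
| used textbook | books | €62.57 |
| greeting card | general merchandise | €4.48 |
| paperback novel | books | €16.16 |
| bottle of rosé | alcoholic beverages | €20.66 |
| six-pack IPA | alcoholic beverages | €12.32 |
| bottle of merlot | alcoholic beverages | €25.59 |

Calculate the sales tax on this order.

€25.88

Storage bin €23.15: general merchandise → 7.75% → €1.79
Dresser €371.59: household furniture → 4% → €14.86
Scented candle €23.90: general merchandise → 7.75% → €1.85
Used textbook €62.57: books → 0% → €0.00
Greeting card €4.48: general merchandise → 7.75% → €0.35
Paperback novel €16.16: books → 0% → €0.00
Bottle of rosé €20.66: alcoholic beverages → 12% → €2.48
Six-pack IPA €12.32: alcoholic beverages → 12% → €1.48
Bottle of merlot €25.59: alcoholic beverages → 12% → €3.07
Total tax = €1.79 + €14.86 + €1.85 + €0.35 + €2.48 + €1.48 + €3.07 = €25.88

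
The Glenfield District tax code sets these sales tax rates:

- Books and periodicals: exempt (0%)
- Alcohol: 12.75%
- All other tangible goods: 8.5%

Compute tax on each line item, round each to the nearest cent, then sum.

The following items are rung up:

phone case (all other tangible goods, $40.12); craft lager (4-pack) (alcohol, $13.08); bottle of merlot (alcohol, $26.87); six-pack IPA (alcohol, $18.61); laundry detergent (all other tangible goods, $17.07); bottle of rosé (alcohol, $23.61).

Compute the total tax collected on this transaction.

Phone case $40.12: all other tangible goods → 8.5% → $3.41
Craft lager (4-pack) $13.08: alcohol → 12.75% → $1.67
Bottle of merlot $26.87: alcohol → 12.75% → $3.43
Six-pack IPA $18.61: alcohol → 12.75% → $2.37
Laundry detergent $17.07: all other tangible goods → 8.5% → $1.45
Bottle of rosé $23.61: alcohol → 12.75% → $3.01
Total tax = $3.41 + $1.67 + $3.43 + $2.37 + $1.45 + $3.01 = $15.34

$15.34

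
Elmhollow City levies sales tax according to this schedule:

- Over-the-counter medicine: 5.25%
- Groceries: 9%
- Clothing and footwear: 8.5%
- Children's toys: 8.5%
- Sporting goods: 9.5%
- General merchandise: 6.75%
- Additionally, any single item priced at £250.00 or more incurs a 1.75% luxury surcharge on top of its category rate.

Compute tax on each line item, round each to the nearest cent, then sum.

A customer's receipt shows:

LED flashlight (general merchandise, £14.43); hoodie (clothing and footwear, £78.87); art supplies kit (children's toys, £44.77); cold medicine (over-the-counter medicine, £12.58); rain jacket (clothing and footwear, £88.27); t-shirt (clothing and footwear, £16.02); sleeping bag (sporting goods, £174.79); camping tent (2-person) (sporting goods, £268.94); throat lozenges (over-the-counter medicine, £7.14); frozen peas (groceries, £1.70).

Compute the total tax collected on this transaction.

£68.39

LED flashlight £14.43: general merchandise → 6.75% → £0.97
Hoodie £78.87: clothing and footwear → 8.5% → £6.70
Art supplies kit £44.77: children's toys → 8.5% → £3.81
Cold medicine £12.58: over-the-counter medicine → 5.25% → £0.66
Rain jacket £88.27: clothing and footwear → 8.5% → £7.50
T-shirt £16.02: clothing and footwear → 8.5% → £1.36
Sleeping bag £174.79: sporting goods → 9.5% → £16.61
Camping tent (2-person) £268.94: sporting goods → 9.5% + 1.75% surcharge = 11.25% → £30.26
Throat lozenges £7.14: over-the-counter medicine → 5.25% → £0.37
Frozen peas £1.70: groceries → 9% → £0.15
Total tax = £0.97 + £6.70 + £3.81 + £0.66 + £7.50 + £1.36 + £16.61 + £30.26 + £0.37 + £0.15 = £68.39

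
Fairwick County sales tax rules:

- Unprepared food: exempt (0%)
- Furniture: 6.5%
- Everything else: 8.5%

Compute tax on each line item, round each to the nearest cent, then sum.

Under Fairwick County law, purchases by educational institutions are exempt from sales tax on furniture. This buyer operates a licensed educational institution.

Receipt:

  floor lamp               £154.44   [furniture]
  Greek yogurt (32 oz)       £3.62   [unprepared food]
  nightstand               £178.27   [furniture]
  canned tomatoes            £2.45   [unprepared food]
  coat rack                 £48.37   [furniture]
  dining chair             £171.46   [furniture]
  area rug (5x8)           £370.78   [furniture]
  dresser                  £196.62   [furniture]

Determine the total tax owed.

£0.00

Floor lamp £154.44: furniture, buyer-exempt → 0% → £0.00
Greek yogurt (32 oz) £3.62: unprepared food → 0% → £0.00
Nightstand £178.27: furniture, buyer-exempt → 0% → £0.00
Canned tomatoes £2.45: unprepared food → 0% → £0.00
Coat rack £48.37: furniture, buyer-exempt → 0% → £0.00
Dining chair £171.46: furniture, buyer-exempt → 0% → £0.00
Area rug (5x8) £370.78: furniture, buyer-exempt → 0% → £0.00
Dresser £196.62: furniture, buyer-exempt → 0% → £0.00
Total tax = £0.00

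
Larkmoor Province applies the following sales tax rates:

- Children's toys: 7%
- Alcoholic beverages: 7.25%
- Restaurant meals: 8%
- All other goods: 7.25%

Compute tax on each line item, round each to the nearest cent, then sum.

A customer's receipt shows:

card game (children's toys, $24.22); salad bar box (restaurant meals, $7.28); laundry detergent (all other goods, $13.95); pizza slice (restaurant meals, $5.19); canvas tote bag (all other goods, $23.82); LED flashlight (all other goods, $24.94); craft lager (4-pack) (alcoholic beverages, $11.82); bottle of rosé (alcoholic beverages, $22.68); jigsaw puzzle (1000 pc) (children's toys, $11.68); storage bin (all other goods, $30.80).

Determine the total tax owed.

Card game $24.22: children's toys → 7% → $1.70
Salad bar box $7.28: restaurant meals → 8% → $0.58
Laundry detergent $13.95: all other goods → 7.25% → $1.01
Pizza slice $5.19: restaurant meals → 8% → $0.42
Canvas tote bag $23.82: all other goods → 7.25% → $1.73
LED flashlight $24.94: all other goods → 7.25% → $1.81
Craft lager (4-pack) $11.82: alcoholic beverages → 7.25% → $0.86
Bottle of rosé $22.68: alcoholic beverages → 7.25% → $1.64
Jigsaw puzzle (1000 pc) $11.68: children's toys → 7% → $0.82
Storage bin $30.80: all other goods → 7.25% → $2.23
Total tax = $1.70 + $0.58 + $1.01 + $0.42 + $1.73 + $1.81 + $0.86 + $1.64 + $0.82 + $2.23 = $12.80

$12.80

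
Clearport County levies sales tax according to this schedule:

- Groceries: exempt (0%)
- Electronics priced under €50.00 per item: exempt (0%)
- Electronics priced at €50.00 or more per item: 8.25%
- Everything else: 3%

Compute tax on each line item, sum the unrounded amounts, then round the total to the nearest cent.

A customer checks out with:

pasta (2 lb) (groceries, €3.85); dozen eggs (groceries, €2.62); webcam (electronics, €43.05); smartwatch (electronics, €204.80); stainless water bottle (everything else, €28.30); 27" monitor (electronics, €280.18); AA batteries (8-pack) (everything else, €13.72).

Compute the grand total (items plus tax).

€617.79

Pasta (2 lb) €3.85: groceries → 0% → €0.00
Dozen eggs €2.62: groceries → 0% → €0.00
Webcam €43.05: electronics, under €50.00 → 0% → €0.00
Smartwatch €204.80: electronics, €50.00 or more → 8.25% → €16.896
Stainless water bottle €28.30: everything else → 3% → €0.849
27" monitor €280.18: electronics, €50.00 or more → 8.25% → €23.11485
AA batteries (8-pack) €13.72: everything else → 3% → €0.4116
Subtotal = €576.52; unrounded tax = €41.27145 → €41.27; total due = €617.79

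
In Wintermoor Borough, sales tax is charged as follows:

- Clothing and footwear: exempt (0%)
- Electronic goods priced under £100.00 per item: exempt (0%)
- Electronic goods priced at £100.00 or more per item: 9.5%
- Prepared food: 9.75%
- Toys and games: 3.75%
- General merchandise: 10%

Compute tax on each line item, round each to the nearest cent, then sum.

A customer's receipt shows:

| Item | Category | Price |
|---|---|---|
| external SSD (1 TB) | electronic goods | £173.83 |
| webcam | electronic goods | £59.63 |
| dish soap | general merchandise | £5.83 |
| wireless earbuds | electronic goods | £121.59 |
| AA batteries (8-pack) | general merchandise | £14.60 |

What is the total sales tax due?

External SSD (1 TB) £173.83: electronic goods, £100.00 or more → 9.5% → £16.51
Webcam £59.63: electronic goods, under £100.00 → 0% → £0.00
Dish soap £5.83: general merchandise → 10% → £0.58
Wireless earbuds £121.59: electronic goods, £100.00 or more → 9.5% → £11.55
AA batteries (8-pack) £14.60: general merchandise → 10% → £1.46
Total tax = £16.51 + £0.58 + £11.55 + £1.46 = £30.10

£30.10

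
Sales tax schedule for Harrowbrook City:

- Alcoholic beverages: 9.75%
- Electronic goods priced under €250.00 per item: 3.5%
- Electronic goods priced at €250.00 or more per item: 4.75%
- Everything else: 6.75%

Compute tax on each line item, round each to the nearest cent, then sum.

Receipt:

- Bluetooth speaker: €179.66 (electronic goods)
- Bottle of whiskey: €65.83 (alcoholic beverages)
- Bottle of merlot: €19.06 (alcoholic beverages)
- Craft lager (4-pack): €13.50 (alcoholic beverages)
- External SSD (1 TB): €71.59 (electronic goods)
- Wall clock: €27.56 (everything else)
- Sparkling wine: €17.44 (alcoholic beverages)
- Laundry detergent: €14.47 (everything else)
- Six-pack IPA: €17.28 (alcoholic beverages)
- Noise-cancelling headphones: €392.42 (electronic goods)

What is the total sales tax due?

€43.26

Bluetooth speaker €179.66: electronic goods, under €250.00 → 3.5% → €6.29
Bottle of whiskey €65.83: alcoholic beverages → 9.75% → €6.42
Bottle of merlot €19.06: alcoholic beverages → 9.75% → €1.86
Craft lager (4-pack) €13.50: alcoholic beverages → 9.75% → €1.32
External SSD (1 TB) €71.59: electronic goods, under €250.00 → 3.5% → €2.51
Wall clock €27.56: everything else → 6.75% → €1.86
Sparkling wine €17.44: alcoholic beverages → 9.75% → €1.70
Laundry detergent €14.47: everything else → 6.75% → €0.98
Six-pack IPA €17.28: alcoholic beverages → 9.75% → €1.68
Noise-cancelling headphones €392.42: electronic goods, €250.00 or more → 4.75% → €18.64
Total tax = €6.29 + €6.42 + €1.86 + €1.32 + €2.51 + €1.86 + €1.70 + €0.98 + €1.68 + €18.64 = €43.26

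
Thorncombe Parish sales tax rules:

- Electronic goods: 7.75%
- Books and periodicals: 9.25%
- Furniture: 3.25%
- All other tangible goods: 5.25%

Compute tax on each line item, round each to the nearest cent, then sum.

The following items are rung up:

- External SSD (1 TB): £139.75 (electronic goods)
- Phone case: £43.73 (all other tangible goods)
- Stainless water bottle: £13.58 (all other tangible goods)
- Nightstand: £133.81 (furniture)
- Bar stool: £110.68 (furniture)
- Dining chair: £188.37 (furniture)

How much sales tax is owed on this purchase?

External SSD (1 TB) £139.75: electronic goods → 7.75% → £10.83
Phone case £43.73: all other tangible goods → 5.25% → £2.30
Stainless water bottle £13.58: all other tangible goods → 5.25% → £0.71
Nightstand £133.81: furniture → 3.25% → £4.35
Bar stool £110.68: furniture → 3.25% → £3.60
Dining chair £188.37: furniture → 3.25% → £6.12
Total tax = £10.83 + £2.30 + £0.71 + £4.35 + £3.60 + £6.12 = £27.91

£27.91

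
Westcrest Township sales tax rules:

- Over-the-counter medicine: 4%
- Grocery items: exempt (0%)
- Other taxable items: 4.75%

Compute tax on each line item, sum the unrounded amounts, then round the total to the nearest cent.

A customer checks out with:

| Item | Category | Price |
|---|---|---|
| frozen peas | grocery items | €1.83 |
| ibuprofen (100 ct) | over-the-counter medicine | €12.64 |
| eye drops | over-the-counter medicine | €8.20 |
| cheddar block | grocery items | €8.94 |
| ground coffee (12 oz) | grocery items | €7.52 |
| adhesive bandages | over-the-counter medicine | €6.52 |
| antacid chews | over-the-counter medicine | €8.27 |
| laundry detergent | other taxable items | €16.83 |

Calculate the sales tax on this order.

€2.22

Frozen peas €1.83: grocery items → 0% → €0.00
Ibuprofen (100 ct) €12.64: over-the-counter medicine → 4% → €0.5056
Eye drops €8.20: over-the-counter medicine → 4% → €0.328
Cheddar block €8.94: grocery items → 0% → €0.00
Ground coffee (12 oz) €7.52: grocery items → 0% → €0.00
Adhesive bandages €6.52: over-the-counter medicine → 4% → €0.2608
Antacid chews €8.27: over-the-counter medicine → 4% → €0.3308
Laundry detergent €16.83: other taxable items → 4.75% → €0.799425
Unrounded tax sum = €2.224625 → €2.22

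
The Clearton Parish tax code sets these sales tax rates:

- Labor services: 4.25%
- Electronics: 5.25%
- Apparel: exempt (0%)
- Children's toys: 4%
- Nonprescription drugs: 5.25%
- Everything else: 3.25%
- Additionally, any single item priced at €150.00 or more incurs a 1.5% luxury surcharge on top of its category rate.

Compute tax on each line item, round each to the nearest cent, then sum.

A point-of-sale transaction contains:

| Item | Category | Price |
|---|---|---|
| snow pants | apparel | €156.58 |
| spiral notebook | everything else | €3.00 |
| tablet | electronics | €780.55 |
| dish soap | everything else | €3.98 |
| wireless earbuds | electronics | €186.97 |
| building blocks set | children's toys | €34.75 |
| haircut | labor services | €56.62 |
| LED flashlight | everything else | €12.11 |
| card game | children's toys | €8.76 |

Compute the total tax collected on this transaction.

€72.43

Snow pants €156.58: apparel → 0% + 1.5% surcharge = 1.5% → €2.35
Spiral notebook €3.00: everything else → 3.25% → €0.10
Tablet €780.55: electronics → 5.25% + 1.5% surcharge = 6.75% → €52.69
Dish soap €3.98: everything else → 3.25% → €0.13
Wireless earbuds €186.97: electronics → 5.25% + 1.5% surcharge = 6.75% → €12.62
Building blocks set €34.75: children's toys → 4% → €1.39
Haircut €56.62: labor services → 4.25% → €2.41
LED flashlight €12.11: everything else → 3.25% → €0.39
Card game €8.76: children's toys → 4% → €0.35
Total tax = €2.35 + €0.10 + €52.69 + €0.13 + €12.62 + €1.39 + €2.41 + €0.39 + €0.35 = €72.43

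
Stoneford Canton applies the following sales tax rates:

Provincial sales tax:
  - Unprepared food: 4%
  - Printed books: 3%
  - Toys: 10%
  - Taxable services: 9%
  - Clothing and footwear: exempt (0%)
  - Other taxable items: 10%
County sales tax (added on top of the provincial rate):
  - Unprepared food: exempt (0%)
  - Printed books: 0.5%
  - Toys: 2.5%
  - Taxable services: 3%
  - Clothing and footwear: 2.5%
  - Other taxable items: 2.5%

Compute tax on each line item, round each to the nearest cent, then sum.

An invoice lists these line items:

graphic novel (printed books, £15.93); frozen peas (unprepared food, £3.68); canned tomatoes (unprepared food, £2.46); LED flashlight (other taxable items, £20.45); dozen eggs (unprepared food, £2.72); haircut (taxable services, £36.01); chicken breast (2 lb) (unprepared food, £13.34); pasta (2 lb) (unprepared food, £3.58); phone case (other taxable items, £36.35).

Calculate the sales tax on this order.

Graphic novel £15.93: printed books → 3% + 0.5% county = 3.5% → £0.56
Frozen peas £3.68: unprepared food → 4% + 0% county = 4% → £0.15
Canned tomatoes £2.46: unprepared food → 4% + 0% county = 4% → £0.10
LED flashlight £20.45: other taxable items → 10% + 2.5% county = 12.5% → £2.56
Dozen eggs £2.72: unprepared food → 4% + 0% county = 4% → £0.11
Haircut £36.01: taxable services → 9% + 3% county = 12% → £4.32
Chicken breast (2 lb) £13.34: unprepared food → 4% + 0% county = 4% → £0.53
Pasta (2 lb) £3.58: unprepared food → 4% + 0% county = 4% → £0.14
Phone case £36.35: other taxable items → 10% + 2.5% county = 12.5% → £4.54
Total tax = £0.56 + £0.15 + £0.10 + £2.56 + £0.11 + £4.32 + £0.53 + £0.14 + £4.54 = £13.01

£13.01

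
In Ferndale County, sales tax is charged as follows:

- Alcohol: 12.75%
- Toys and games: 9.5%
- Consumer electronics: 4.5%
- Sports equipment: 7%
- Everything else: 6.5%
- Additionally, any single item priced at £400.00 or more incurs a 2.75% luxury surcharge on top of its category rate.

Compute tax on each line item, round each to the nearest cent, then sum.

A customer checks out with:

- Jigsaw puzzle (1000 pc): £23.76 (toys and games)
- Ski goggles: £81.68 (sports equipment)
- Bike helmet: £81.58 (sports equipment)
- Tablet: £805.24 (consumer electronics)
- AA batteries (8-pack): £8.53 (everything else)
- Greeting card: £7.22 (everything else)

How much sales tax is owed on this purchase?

£73.09

Jigsaw puzzle (1000 pc) £23.76: toys and games → 9.5% → £2.26
Ski goggles £81.68: sports equipment → 7% → £5.72
Bike helmet £81.58: sports equipment → 7% → £5.71
Tablet £805.24: consumer electronics → 4.5% + 2.75% surcharge = 7.25% → £58.38
AA batteries (8-pack) £8.53: everything else → 6.5% → £0.55
Greeting card £7.22: everything else → 6.5% → £0.47
Total tax = £2.26 + £5.72 + £5.71 + £58.38 + £0.55 + £0.47 = £73.09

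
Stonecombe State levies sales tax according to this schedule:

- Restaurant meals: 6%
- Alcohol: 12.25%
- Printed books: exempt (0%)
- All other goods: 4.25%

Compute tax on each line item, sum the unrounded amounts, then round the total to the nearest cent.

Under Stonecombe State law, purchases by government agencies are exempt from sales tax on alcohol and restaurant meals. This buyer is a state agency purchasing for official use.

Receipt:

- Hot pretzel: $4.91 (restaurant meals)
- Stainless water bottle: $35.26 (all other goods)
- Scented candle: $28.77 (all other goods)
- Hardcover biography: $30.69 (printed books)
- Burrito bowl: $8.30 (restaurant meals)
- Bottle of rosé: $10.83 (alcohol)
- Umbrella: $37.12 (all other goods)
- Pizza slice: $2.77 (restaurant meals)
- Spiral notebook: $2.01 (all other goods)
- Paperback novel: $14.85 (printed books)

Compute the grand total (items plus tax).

Hot pretzel $4.91: restaurant meals, buyer-exempt → 0% → $0.00
Stainless water bottle $35.26: all other goods → 4.25% → $1.49855
Scented candle $28.77: all other goods → 4.25% → $1.222725
Hardcover biography $30.69: printed books → 0% → $0.00
Burrito bowl $8.30: restaurant meals, buyer-exempt → 0% → $0.00
Bottle of rosé $10.83: alcohol, buyer-exempt → 0% → $0.00
Umbrella $37.12: all other goods → 4.25% → $1.5776
Pizza slice $2.77: restaurant meals, buyer-exempt → 0% → $0.00
Spiral notebook $2.01: all other goods → 4.25% → $0.085425
Paperback novel $14.85: printed books → 0% → $0.00
Subtotal = $175.51; unrounded tax = $4.3843 → $4.38; total due = $179.89

$179.89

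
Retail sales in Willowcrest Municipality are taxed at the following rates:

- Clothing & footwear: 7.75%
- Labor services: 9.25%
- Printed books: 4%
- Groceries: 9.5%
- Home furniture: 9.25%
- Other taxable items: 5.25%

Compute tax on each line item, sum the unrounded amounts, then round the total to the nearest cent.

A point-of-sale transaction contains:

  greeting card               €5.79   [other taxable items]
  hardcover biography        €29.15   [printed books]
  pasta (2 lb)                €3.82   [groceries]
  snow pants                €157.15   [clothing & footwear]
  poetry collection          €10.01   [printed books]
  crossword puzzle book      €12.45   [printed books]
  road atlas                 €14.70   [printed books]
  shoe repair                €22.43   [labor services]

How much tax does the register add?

Greeting card €5.79: other taxable items → 5.25% → €0.303975
Hardcover biography €29.15: printed books → 4% → €1.166
Pasta (2 lb) €3.82: groceries → 9.5% → €0.3629
Snow pants €157.15: clothing & footwear → 7.75% → €12.179125
Poetry collection €10.01: printed books → 4% → €0.4004
Crossword puzzle book €12.45: printed books → 4% → €0.498
Road atlas €14.70: printed books → 4% → €0.588
Shoe repair €22.43: labor services → 9.25% → €2.074775
Unrounded tax sum = €17.573175 → €17.57

€17.57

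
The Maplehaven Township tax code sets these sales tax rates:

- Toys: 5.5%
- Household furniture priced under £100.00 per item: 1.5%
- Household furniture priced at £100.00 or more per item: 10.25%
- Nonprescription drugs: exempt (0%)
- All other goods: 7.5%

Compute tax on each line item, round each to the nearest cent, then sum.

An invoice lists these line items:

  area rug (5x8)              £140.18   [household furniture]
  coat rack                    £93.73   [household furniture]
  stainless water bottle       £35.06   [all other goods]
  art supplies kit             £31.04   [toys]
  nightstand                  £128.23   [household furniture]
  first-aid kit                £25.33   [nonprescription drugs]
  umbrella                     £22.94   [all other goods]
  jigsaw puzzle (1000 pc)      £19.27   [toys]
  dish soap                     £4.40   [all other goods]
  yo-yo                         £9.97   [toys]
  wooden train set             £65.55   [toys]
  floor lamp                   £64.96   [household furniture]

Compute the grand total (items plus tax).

£682.16

Area rug (5x8) £140.18: household furniture, £100.00 or more → 10.25% → £14.37
Coat rack £93.73: household furniture, under £100.00 → 1.5% → £1.41
Stainless water bottle £35.06: all other goods → 7.5% → £2.63
Art supplies kit £31.04: toys → 5.5% → £1.71
Nightstand £128.23: household furniture, £100.00 or more → 10.25% → £13.14
First-aid kit £25.33: nonprescription drugs → 0% → £0.00
Umbrella £22.94: all other goods → 7.5% → £1.72
Jigsaw puzzle (1000 pc) £19.27: toys → 5.5% → £1.06
Dish soap £4.40: all other goods → 7.5% → £0.33
Yo-yo £9.97: toys → 5.5% → £0.55
Wooden train set £65.55: toys → 5.5% → £3.61
Floor lamp £64.96: household furniture, under £100.00 → 1.5% → £0.97
Subtotal = £640.66; tax = £41.50; total due = £682.16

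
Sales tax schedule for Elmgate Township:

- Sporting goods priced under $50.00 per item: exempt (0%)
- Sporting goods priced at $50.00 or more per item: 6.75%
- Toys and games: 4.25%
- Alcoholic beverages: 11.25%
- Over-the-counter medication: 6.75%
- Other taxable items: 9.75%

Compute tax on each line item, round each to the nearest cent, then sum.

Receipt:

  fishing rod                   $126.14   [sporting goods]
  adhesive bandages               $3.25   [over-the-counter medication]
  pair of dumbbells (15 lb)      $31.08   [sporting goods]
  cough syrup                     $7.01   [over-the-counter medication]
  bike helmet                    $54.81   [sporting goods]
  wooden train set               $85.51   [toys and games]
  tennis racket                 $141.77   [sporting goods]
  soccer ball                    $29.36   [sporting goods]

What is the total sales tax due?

$26.10

Fishing rod $126.14: sporting goods, $50.00 or more → 6.75% → $8.51
Adhesive bandages $3.25: over-the-counter medication → 6.75% → $0.22
Pair of dumbbells (15 lb) $31.08: sporting goods, under $50.00 → 0% → $0.00
Cough syrup $7.01: over-the-counter medication → 6.75% → $0.47
Bike helmet $54.81: sporting goods, $50.00 or more → 6.75% → $3.70
Wooden train set $85.51: toys and games → 4.25% → $3.63
Tennis racket $141.77: sporting goods, $50.00 or more → 6.75% → $9.57
Soccer ball $29.36: sporting goods, under $50.00 → 0% → $0.00
Total tax = $8.51 + $0.22 + $0.47 + $3.70 + $3.63 + $9.57 = $26.10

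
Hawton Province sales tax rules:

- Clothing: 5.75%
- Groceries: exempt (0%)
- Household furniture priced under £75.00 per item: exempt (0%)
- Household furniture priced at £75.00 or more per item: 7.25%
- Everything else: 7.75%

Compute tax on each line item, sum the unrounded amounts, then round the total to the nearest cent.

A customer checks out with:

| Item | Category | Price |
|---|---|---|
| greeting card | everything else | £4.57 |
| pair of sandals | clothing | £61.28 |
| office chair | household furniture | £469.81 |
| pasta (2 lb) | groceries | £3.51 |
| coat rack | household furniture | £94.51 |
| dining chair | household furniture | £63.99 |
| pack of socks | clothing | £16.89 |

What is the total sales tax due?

Greeting card £4.57: everything else → 7.75% → £0.354175
Pair of sandals £61.28: clothing → 5.75% → £3.5236
Office chair £469.81: household furniture, £75.00 or more → 7.25% → £34.061225
Pasta (2 lb) £3.51: groceries → 0% → £0.00
Coat rack £94.51: household furniture, £75.00 or more → 7.25% → £6.851975
Dining chair £63.99: household furniture, under £75.00 → 0% → £0.00
Pack of socks £16.89: clothing → 5.75% → £0.971175
Unrounded tax sum = £45.76215 → £45.76

£45.76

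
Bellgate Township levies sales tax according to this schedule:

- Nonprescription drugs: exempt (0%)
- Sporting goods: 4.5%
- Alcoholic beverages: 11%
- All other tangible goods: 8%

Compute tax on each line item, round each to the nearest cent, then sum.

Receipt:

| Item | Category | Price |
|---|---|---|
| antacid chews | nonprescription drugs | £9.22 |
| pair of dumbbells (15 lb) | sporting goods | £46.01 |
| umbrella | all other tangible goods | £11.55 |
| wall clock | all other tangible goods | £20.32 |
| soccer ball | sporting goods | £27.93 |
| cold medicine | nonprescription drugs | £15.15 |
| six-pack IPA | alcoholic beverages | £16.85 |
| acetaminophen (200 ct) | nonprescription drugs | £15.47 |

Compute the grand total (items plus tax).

£170.23

Antacid chews £9.22: nonprescription drugs → 0% → £0.00
Pair of dumbbells (15 lb) £46.01: sporting goods → 4.5% → £2.07
Umbrella £11.55: all other tangible goods → 8% → £0.92
Wall clock £20.32: all other tangible goods → 8% → £1.63
Soccer ball £27.93: sporting goods → 4.5% → £1.26
Cold medicine £15.15: nonprescription drugs → 0% → £0.00
Six-pack IPA £16.85: alcoholic beverages → 11% → £1.85
Acetaminophen (200 ct) £15.47: nonprescription drugs → 0% → £0.00
Subtotal = £162.50; tax = £7.73; total due = £170.23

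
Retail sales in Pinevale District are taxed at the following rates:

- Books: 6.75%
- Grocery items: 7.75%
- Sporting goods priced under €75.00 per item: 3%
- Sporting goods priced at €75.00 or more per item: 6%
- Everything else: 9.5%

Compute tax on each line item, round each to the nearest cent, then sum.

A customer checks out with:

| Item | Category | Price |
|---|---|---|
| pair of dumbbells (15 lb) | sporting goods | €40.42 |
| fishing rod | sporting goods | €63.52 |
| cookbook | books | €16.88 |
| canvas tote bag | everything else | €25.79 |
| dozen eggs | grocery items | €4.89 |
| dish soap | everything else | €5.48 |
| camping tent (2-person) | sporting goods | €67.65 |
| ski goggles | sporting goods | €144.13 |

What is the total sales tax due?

€18.29

Pair of dumbbells (15 lb) €40.42: sporting goods, under €75.00 → 3% → €1.21
Fishing rod €63.52: sporting goods, under €75.00 → 3% → €1.91
Cookbook €16.88: books → 6.75% → €1.14
Canvas tote bag €25.79: everything else → 9.5% → €2.45
Dozen eggs €4.89: grocery items → 7.75% → €0.38
Dish soap €5.48: everything else → 9.5% → €0.52
Camping tent (2-person) €67.65: sporting goods, under €75.00 → 3% → €2.03
Ski goggles €144.13: sporting goods, €75.00 or more → 6% → €8.65
Total tax = €1.21 + €1.91 + €1.14 + €2.45 + €0.38 + €0.52 + €2.03 + €8.65 = €18.29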